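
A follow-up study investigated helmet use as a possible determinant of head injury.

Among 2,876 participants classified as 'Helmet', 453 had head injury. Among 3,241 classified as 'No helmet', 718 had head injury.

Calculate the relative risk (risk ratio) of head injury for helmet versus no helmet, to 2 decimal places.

From the description: a = 453, b = 2423, c = 718, d = 2523.
Risk in exposed = 453/2876 = 0.15751; risk in unexposed = 718/3241 = 0.22154.
RR = 0.15751 / 0.22154 = 0.71099
The risk is 29% lower among the exposed than among the unexposed.

0.71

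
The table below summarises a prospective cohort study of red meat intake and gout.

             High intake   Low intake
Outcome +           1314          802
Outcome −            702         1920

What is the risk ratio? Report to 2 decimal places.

Reading the table with exposure as columns: a = 1314 (High intake, case), b = 702 (High intake, non-case), c = 802 (Low intake, case), d = 1920.
Risk in exposed = 1314/2016 = 0.65179; risk in unexposed = 802/2722 = 0.29464.
RR = 0.65179 / 0.29464 = 2.21217
The risk among the exposed is 2.21 times that among the unexposed.

2.21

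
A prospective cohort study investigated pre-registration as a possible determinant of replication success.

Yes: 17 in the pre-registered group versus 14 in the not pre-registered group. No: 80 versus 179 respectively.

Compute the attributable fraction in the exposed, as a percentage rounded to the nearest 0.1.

58.6

From the description: a = 17, b = 80, c = 14, d = 179.
Risk in exposed = 17/97 = 0.17526; risk in unexposed = 14/193 = 0.07254.
RR = 0.17526/0.07254 = 2.41605
AR% = (RR − 1)/RR × 100 = (2.41605 − 1)/2.41605 × 100 = 58.6102%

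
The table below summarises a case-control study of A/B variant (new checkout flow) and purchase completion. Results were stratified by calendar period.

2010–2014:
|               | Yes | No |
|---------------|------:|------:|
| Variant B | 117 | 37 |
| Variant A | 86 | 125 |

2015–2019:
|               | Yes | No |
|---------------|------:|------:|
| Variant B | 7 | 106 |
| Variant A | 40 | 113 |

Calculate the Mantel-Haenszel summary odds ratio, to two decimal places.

OR_MH = Σ(aᵢdᵢ/nᵢ) / Σ(bᵢcᵢ/nᵢ), where nᵢ is the stratum total.
Stratum 1 (2010–2014): n = 365; a·d/n = 117·125/365 = 40.0685; b·c/n = 37·86/365 = 8.7178
Stratum 2 (2015–2019): n = 266; a·d/n = 7·113/266 = 2.9737; b·c/n = 106·40/266 = 15.9398
OR_MH = (40.0685 + 2.9737) / (8.7178 + 15.9398) = 43.0422 / 24.6577 = 1.74559

1.75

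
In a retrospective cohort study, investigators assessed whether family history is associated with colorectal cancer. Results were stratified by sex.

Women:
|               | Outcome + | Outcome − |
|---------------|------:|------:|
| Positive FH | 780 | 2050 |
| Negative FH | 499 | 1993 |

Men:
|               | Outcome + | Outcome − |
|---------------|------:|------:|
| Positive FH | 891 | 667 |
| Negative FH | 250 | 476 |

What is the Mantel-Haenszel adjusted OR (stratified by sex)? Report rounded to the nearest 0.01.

OR_MH = Σ(aᵢdᵢ/nᵢ) / Σ(bᵢcᵢ/nᵢ), where nᵢ is the stratum total.
Stratum 1 (Women): n = 5322; a·d/n = 780·1993/5322 = 292.0970; b·c/n = 2050·499/5322 = 192.2116
Stratum 2 (Men): n = 2284; a·d/n = 891·476/2284 = 185.6900; b·c/n = 667·250/2284 = 73.0079
OR_MH = (292.0970 + 185.6900) / (192.2116 + 73.0079) = 477.7870 / 265.2195 = 1.80148

1.80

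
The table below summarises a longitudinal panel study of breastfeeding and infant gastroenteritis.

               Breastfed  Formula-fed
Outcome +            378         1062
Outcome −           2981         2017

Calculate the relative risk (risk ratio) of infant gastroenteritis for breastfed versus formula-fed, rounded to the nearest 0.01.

0.33

Reading the table with exposure as columns: a = 378 (Breastfed, case), b = 2981 (Breastfed, non-case), c = 1062 (Formula-fed, case), d = 2017.
Risk in exposed = 378/3359 = 0.11253; risk in unexposed = 1062/3079 = 0.34492.
RR = 0.11253 / 0.34492 = 0.32626
The risk is 67% lower among the exposed than among the unexposed.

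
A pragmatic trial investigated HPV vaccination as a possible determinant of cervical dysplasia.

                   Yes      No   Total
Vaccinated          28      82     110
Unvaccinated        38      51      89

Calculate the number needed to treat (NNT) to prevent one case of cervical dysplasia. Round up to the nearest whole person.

6

Risk in treated group = 28/110 = 0.25455; risk in control = 38/89 = 0.42697.
Absolute risk reduction = 0.42697 − 0.25455 = 0.17242
NNT = 1 / ARR = 1 / 0.17242 = 5.800 → round up → 6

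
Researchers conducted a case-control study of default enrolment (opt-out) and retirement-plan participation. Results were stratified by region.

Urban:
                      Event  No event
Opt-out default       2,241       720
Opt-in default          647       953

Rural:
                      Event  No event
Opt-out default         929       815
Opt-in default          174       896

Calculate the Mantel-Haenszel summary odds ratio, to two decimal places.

5.01

OR_MH = Σ(aᵢdᵢ/nᵢ) / Σ(bᵢcᵢ/nᵢ), where nᵢ is the stratum total.
Stratum 1 (Urban): n = 4561; a·d/n = 2241·953/4561 = 468.2467; b·c/n = 720·647/4561 = 102.1355
Stratum 2 (Rural): n = 2814; a·d/n = 929·896/2814 = 295.8010; b·c/n = 815·174/2814 = 50.3945
OR_MH = (468.2467 + 295.8010) / (102.1355 + 50.3945) = 764.0477 / 152.5300 = 5.00916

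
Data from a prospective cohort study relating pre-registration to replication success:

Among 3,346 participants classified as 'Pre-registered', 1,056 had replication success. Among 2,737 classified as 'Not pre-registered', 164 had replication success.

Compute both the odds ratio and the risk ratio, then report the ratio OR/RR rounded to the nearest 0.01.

1.37

From the description: a = 1056, b = 2290, c = 164, d = 2573.
OR = (1056·2573)/(2290·164) = 2717088/375560 = 7.23476
Risk in exposed = 1056/3346 = 0.31560; risk in unexposed = 164/2737 = 0.05992; RR = 5.26707
OR/RR = 7.23476 / 5.26707 = 1.37358
The outcome is not rare, so the OR lies further from 1 than the RR.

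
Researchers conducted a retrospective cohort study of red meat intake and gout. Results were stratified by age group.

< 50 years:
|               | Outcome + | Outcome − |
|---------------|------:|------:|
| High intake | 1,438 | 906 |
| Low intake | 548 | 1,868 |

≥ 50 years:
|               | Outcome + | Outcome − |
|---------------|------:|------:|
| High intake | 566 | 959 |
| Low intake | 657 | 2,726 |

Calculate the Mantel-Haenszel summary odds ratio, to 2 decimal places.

OR_MH = Σ(aᵢdᵢ/nᵢ) / Σ(bᵢcᵢ/nᵢ), where nᵢ is the stratum total.
Stratum 1 (< 50 years): n = 4760; a·d/n = 1438·1868/4760 = 564.3244; b·c/n = 906·548/4760 = 104.3042
Stratum 2 (≥ 50 years): n = 4908; a·d/n = 566·2726/4908 = 314.3676; b·c/n = 959·657/4908 = 128.3747
OR_MH = (564.3244 + 314.3676) / (104.3042 + 128.3747) = 878.6919 / 232.6789 = 3.77641

3.78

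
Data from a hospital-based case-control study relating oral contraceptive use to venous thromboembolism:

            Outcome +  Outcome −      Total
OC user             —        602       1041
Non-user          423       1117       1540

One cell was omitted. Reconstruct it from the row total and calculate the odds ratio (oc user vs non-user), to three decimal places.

1.926

The missing cell is in the exposed row: 1041 − 602 = 439.
So a = 439, b = 602, c = 423, d = 1117.
OR = (a·d)/(b·c) = (439 × 1117) / (602 × 423) = 490363 / 254646 = 1.92567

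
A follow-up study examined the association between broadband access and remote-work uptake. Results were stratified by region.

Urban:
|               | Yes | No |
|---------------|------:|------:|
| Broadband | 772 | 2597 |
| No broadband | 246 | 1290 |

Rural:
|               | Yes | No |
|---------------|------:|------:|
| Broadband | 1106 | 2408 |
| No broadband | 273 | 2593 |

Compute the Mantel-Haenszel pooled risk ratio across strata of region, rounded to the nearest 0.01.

2.31

RR_MH = Σ(aᵢ·n₀ᵢ/nᵢ) / Σ(cᵢ·n₁ᵢ/nᵢ), with n₁ᵢ = aᵢ+bᵢ (exposed), n₀ᵢ = cᵢ+dᵢ (unexposed), nᵢ = n₁ᵢ+n₀ᵢ.
Stratum 1 (Urban): n₁ = 3369, n₀ = 1536, n = 4905; a·n₀/n = 772·1536/4905 = 241.7517; c·n₁/n = 246·3369/4905 = 168.9651
Stratum 2 (Rural): n₁ = 3514, n₀ = 2866, n = 6380; a·n₀/n = 1106·2866/6380 = 496.8332; c·n₁/n = 273·3514/6380 = 150.3639
RR_MH = (241.7517 + 496.8332) / (168.9651 + 150.3639) = 738.5849 / 319.3291 = 2.31293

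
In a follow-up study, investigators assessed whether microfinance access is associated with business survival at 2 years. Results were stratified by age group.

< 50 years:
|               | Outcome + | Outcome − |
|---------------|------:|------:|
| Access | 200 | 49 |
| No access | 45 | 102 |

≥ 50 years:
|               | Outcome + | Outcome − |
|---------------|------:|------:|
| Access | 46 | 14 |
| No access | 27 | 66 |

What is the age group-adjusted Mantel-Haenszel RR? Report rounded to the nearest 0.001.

RR_MH = Σ(aᵢ·n₀ᵢ/nᵢ) / Σ(cᵢ·n₁ᵢ/nᵢ), with n₁ᵢ = aᵢ+bᵢ (exposed), n₀ᵢ = cᵢ+dᵢ (unexposed), nᵢ = n₁ᵢ+n₀ᵢ.
Stratum 1 (< 50 years): n₁ = 249, n₀ = 147, n = 396; a·n₀/n = 200·147/396 = 74.2424; c·n₁/n = 45·249/396 = 28.2955
Stratum 2 (≥ 50 years): n₁ = 60, n₀ = 93, n = 153; a·n₀/n = 46·93/153 = 27.9608; c·n₁/n = 27·60/153 = 10.5882
RR_MH = (74.2424 + 27.9608) / (28.2955 + 10.5882) = 102.2032 / 38.8837 = 2.62843

2.628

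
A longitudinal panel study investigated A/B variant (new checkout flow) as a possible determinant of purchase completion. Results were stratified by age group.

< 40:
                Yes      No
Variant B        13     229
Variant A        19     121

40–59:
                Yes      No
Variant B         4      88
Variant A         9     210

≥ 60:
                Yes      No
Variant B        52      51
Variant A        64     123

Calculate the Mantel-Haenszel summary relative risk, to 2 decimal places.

RR_MH = Σ(aᵢ·n₀ᵢ/nᵢ) / Σ(cᵢ·n₁ᵢ/nᵢ), with n₁ᵢ = aᵢ+bᵢ (exposed), n₀ᵢ = cᵢ+dᵢ (unexposed), nᵢ = n₁ᵢ+n₀ᵢ.
Stratum 1 (< 40): n₁ = 242, n₀ = 140, n = 382; a·n₀/n = 13·140/382 = 4.7644; c·n₁/n = 19·242/382 = 12.0366
Stratum 2 (40–59): n₁ = 92, n₀ = 219, n = 311; a·n₀/n = 4·219/311 = 2.8167; c·n₁/n = 9·92/311 = 2.6624
Stratum 3 (≥ 60): n₁ = 103, n₀ = 187, n = 290; a·n₀/n = 52·187/290 = 33.5310; c·n₁/n = 64·103/290 = 22.7310
RR_MH = (4.7644 + 2.8167 + 33.5310) / (12.0366 + 2.6624 + 22.7310) = 41.1122 / 37.4301 = 1.09837

1.10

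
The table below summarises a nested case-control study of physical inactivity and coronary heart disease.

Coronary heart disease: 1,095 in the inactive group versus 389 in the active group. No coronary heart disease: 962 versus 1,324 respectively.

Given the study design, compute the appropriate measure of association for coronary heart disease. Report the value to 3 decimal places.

From the description: a = 1095, b = 962, c = 389, d = 1324.
This is a nested case-control study: participants were sampled on outcome status, so risks in the source population cannot be estimated directly — relative risk is not valid here. The odds ratio is the appropriate measure.
OR = (a·d)/(b·c) = (1095 × 1324) / (962 × 389) = 1449780 / 374218 = 3.87416

3.874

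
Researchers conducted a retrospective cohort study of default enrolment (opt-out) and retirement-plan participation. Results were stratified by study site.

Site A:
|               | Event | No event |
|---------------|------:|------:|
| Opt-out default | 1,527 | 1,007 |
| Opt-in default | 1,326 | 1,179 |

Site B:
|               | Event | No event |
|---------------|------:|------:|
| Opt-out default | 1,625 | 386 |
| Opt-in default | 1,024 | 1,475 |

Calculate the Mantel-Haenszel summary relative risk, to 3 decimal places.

1.477

RR_MH = Σ(aᵢ·n₀ᵢ/nᵢ) / Σ(cᵢ·n₁ᵢ/nᵢ), with n₁ᵢ = aᵢ+bᵢ (exposed), n₀ᵢ = cᵢ+dᵢ (unexposed), nᵢ = n₁ᵢ+n₀ᵢ.
Stratum 1 (Site A): n₁ = 2534, n₀ = 2505, n = 5039; a·n₀/n = 1527·2505/5039 = 759.1060; c·n₁/n = 1326·2534/5039 = 666.8156
Stratum 2 (Site B): n₁ = 2011, n₀ = 2499, n = 4510; a·n₀/n = 1625·2499/4510 = 900.4157; c·n₁/n = 1024·2011/4510 = 456.5996
RR_MH = (759.1060 + 900.4157) / (666.8156 + 456.5996) = 1659.5217 / 1123.4152 = 1.47721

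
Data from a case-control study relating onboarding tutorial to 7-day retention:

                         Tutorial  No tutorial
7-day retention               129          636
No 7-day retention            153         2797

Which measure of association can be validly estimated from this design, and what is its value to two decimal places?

3.71

Reading the table with exposure as columns: a = 129 (Tutorial, case), b = 153 (Tutorial, non-case), c = 636 (No tutorial, case), d = 2797.
This is a case-control study: participants were sampled on outcome status, so risks in the source population cannot be estimated directly — relative risk is not valid here. The odds ratio is the appropriate measure.
OR = (a·d)/(b·c) = (129 × 2797) / (153 × 636) = 360813 / 97308 = 3.70795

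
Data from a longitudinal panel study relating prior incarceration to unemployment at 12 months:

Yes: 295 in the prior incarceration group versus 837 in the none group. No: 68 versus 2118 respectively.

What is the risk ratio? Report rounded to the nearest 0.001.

From the description: a = 295, b = 68, c = 837, d = 2118.
Risk in exposed = 295/363 = 0.81267; risk in unexposed = 837/2955 = 0.28325.
RR = 0.81267 / 0.28325 = 2.86911
The risk among the exposed is 2.87 times that among the unexposed.

2.869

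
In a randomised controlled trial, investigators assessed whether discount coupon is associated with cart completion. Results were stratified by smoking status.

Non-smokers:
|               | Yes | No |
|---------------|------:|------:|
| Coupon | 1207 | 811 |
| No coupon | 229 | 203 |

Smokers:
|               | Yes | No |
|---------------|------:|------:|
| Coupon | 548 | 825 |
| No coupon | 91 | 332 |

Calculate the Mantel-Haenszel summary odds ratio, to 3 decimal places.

1.712

OR_MH = Σ(aᵢdᵢ/nᵢ) / Σ(bᵢcᵢ/nᵢ), where nᵢ is the stratum total.
Stratum 1 (Non-smokers): n = 2450; a·d/n = 1207·203/2450 = 100.0086; b·c/n = 811·229/2450 = 75.8037
Stratum 2 (Smokers): n = 1796; a·d/n = 548·332/1796 = 101.3007; b·c/n = 825·91/1796 = 41.8012
OR_MH = (100.0086 + 101.3007) / (75.8037 + 41.8012) = 201.3092 / 117.6049 = 1.71174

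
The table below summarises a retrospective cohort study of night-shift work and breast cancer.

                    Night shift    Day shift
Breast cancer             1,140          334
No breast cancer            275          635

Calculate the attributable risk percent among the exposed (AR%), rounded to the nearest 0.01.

57.22

Reading the table with exposure as columns: a = 1140 (Night shift, case), b = 275 (Night shift, non-case), c = 334 (Day shift, case), d = 635.
Risk in exposed = 1140/1415 = 0.80565; risk in unexposed = 334/969 = 0.34469.
RR = 0.80565/0.34469 = 2.33736
AR% = (RR − 1)/RR × 100 = (2.33736 − 1)/2.33736 × 100 = 57.2167%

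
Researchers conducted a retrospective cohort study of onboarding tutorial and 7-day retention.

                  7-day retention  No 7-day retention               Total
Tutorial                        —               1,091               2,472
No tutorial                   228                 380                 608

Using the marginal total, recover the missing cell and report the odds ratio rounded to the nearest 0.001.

The missing cell is in the exposed row: 2472 − 1091 = 1381.
So a = 1381, b = 1091, c = 228, d = 380.
OR = (a·d)/(b·c) = (1381 × 380) / (1091 × 228) = 524780 / 248748 = 2.10969

2.110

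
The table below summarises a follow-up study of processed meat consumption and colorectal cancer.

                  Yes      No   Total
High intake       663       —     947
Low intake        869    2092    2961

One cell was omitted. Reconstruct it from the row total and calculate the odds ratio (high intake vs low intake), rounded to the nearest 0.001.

5.620

The missing cell is in the exposed row: 947 − 663 = 284.
So a = 663, b = 284, c = 869, d = 2092.
OR = (a·d)/(b·c) = (663 × 2092) / (284 × 869) = 1386996 / 246796 = 5.62001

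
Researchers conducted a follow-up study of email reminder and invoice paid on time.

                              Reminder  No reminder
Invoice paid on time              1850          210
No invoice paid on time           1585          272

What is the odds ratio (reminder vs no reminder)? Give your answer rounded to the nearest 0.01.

Reading the table with exposure as columns: a = 1850 (Reminder, case), b = 1585 (Reminder, non-case), c = 210 (No reminder, case), d = 272.
OR = (a·d)/(b·c) = (1850 × 272) / (1585 × 210) = 503200 / 332850 = 1.51179
The odds of invoice paid on time are about 1.51 times as high in the reminder group.

1.51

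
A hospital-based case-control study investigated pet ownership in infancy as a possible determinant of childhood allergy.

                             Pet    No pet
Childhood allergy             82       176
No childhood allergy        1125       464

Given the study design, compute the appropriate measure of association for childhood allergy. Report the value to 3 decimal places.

0.192

Reading the table with exposure as columns: a = 82 (Pet, case), b = 1125 (Pet, non-case), c = 176 (No pet, case), d = 464.
This is a hospital-based case-control study: participants were sampled on outcome status, so risks in the source population cannot be estimated directly — relative risk is not valid here. The odds ratio is the appropriate measure.
OR = (a·d)/(b·c) = (82 × 464) / (1125 × 176) = 38048 / 198000 = 0.19216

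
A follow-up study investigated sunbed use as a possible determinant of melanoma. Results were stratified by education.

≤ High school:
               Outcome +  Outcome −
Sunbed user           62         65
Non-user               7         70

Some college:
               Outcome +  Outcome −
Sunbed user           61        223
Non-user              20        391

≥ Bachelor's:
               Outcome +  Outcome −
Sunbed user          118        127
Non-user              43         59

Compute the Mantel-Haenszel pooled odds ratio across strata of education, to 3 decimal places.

3.103

OR_MH = Σ(aᵢdᵢ/nᵢ) / Σ(bᵢcᵢ/nᵢ), where nᵢ is the stratum total.
Stratum 1 (≤ High school): n = 204; a·d/n = 62·70/204 = 21.2745; b·c/n = 65·7/204 = 2.2304
Stratum 2 (Some college): n = 695; a·d/n = 61·391/695 = 34.3180; b·c/n = 223·20/695 = 6.4173
Stratum 3 (≥ Bachelor's): n = 347; a·d/n = 118·59/347 = 20.0634; b·c/n = 127·43/347 = 15.7378
OR_MH = (21.2745 + 34.3180 + 20.0634) / (2.2304 + 6.4173 + 15.7378) = 75.6559 / 24.3854 = 3.10251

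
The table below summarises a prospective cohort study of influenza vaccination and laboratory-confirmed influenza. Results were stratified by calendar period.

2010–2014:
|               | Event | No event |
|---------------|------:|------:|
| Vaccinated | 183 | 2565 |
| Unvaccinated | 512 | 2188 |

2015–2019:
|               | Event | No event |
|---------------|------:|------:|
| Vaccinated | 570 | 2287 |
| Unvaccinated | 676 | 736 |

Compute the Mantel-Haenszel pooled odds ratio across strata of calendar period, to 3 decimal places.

0.285

OR_MH = Σ(aᵢdᵢ/nᵢ) / Σ(bᵢcᵢ/nᵢ), where nᵢ is the stratum total.
Stratum 1 (2010–2014): n = 5448; a·d/n = 183·2188/5448 = 73.4956; b·c/n = 2565·512/5448 = 241.0573
Stratum 2 (2015–2019): n = 4269; a·d/n = 570·736/4269 = 98.2713; b·c/n = 2287·676/4269 = 362.1485
OR_MH = (73.4956 + 98.2713) / (241.0573 + 362.1485) = 171.7669 / 603.2058 = 0.28476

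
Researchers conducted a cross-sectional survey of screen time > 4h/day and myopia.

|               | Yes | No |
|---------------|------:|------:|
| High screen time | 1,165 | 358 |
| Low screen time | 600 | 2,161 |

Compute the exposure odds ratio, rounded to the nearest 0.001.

Cells: a = 1165, b = 358, c = 600, d = 2161.
OR = (a·d)/(b·c) = (1165 × 2161) / (358 × 600) = 2517565 / 214800 = 11.72051
The odds of myopia are about 11.72 times as high in the high screen time group.

11.721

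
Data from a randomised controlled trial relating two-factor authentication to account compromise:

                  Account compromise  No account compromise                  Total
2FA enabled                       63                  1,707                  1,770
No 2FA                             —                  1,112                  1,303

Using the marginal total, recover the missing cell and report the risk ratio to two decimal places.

0.24

The missing cell is in the unexposed row: 1303 − 1112 = 191.
So a = 63, b = 1707, c = 191, d = 1112.
RR = [a/(a+b)] / [c/(c+d)] = (63/1770) / (191/1303) = 0.03559/0.14658 = 0.24282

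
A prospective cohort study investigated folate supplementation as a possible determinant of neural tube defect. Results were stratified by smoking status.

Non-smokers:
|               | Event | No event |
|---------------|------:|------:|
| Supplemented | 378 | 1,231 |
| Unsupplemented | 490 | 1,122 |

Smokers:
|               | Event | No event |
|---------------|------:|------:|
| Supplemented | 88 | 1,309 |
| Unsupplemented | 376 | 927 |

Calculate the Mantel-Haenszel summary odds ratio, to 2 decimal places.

0.44

OR_MH = Σ(aᵢdᵢ/nᵢ) / Σ(bᵢcᵢ/nᵢ), where nᵢ is the stratum total.
Stratum 1 (Non-smokers): n = 3221; a·d/n = 378·1122/3221 = 131.6722; b·c/n = 1231·490/3221 = 187.2679
Stratum 2 (Smokers): n = 2700; a·d/n = 88·927/2700 = 30.2133; b·c/n = 1309·376/2700 = 182.2904
OR_MH = (131.6722 + 30.2133) / (187.2679 + 182.2904) = 161.8855 / 369.5583 = 0.43805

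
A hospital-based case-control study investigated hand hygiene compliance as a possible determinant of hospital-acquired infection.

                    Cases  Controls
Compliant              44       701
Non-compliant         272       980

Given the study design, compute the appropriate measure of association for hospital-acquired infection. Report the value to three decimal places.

Cells: a = 44, b = 701, c = 272, d = 980.
This is a hospital-based case-control study: participants were sampled on outcome status, so risks in the source population cannot be estimated directly — relative risk is not valid here. The odds ratio is the appropriate measure.
OR = (a·d)/(b·c) = (44 × 980) / (701 × 272) = 43120 / 190672 = 0.22615

0.226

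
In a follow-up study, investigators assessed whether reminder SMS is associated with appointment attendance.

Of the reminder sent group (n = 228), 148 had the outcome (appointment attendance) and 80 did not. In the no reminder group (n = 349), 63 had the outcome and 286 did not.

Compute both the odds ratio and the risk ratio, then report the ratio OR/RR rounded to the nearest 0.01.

2.34

From the description: a = 148, b = 80, c = 63, d = 286.
OR = (148·286)/(80·63) = 42328/5040 = 8.39841
Risk in exposed = 148/228 = 0.64912; risk in unexposed = 63/349 = 0.18052; RR = 3.59593
OR/RR = 8.39841 / 3.59593 = 2.33553
The outcome is not rare, so the OR lies further from 1 than the RR.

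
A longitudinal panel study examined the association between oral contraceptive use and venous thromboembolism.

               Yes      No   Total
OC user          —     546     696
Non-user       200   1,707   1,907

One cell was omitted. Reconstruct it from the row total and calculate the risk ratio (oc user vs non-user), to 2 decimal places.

2.05

The missing cell is in the exposed row: 696 − 546 = 150.
So a = 150, b = 546, c = 200, d = 1707.
RR = [a/(a+b)] / [c/(c+d)] = (150/696) / (200/1907) = 0.21552/0.10488 = 2.05496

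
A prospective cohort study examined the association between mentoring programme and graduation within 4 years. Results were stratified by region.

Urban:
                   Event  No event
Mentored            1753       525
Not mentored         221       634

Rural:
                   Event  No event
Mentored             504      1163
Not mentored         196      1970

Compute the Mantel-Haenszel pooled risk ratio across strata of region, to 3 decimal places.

RR_MH = Σ(aᵢ·n₀ᵢ/nᵢ) / Σ(cᵢ·n₁ᵢ/nᵢ), with n₁ᵢ = aᵢ+bᵢ (exposed), n₀ᵢ = cᵢ+dᵢ (unexposed), nᵢ = n₁ᵢ+n₀ᵢ.
Stratum 1 (Urban): n₁ = 2278, n₀ = 855, n = 3133; a·n₀/n = 1753·855/3133 = 478.3961; c·n₁/n = 221·2278/3133 = 160.6888
Stratum 2 (Rural): n₁ = 1667, n₀ = 2166, n = 3833; a·n₀/n = 504·2166/3833 = 284.8067; c·n₁/n = 196·1667/3833 = 85.2418
RR_MH = (478.3961 + 284.8067) / (160.6888 + 85.2418) = 763.2028 / 245.9306 = 3.10333

3.103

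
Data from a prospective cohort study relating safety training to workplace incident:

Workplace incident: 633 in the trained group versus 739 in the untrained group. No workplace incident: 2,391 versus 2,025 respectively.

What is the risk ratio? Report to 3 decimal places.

0.783

From the description: a = 633, b = 2391, c = 739, d = 2025.
Risk in exposed = 633/3024 = 0.20933; risk in unexposed = 739/2764 = 0.26737.
RR = 0.20933 / 0.26737 = 0.78292
The risk is 22% lower among the exposed than among the unexposed.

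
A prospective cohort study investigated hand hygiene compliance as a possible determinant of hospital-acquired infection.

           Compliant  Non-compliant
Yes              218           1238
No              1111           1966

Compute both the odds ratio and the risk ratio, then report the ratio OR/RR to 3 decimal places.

0.734

Reading the table with exposure as columns: a = 218 (Compliant, case), b = 1111 (Compliant, non-case), c = 1238 (Non-compliant, case), d = 1966.
OR = (218·1966)/(1111·1238) = 428588/1375418 = 0.31161
Risk in exposed = 218/1329 = 0.16403; risk in unexposed = 1238/3204 = 0.38639; RR = 0.42453
OR/RR = 0.31161 / 0.42453 = 0.73401
The outcome is not rare, so the OR lies further from 1 than the RR.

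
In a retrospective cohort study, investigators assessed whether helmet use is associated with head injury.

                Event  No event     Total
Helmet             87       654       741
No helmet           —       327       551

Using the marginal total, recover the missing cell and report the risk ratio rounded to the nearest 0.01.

0.29

The missing cell is in the unexposed row: 551 − 327 = 224.
So a = 87, b = 654, c = 224, d = 327.
RR = [a/(a+b)] / [c/(c+d)] = (87/741) / (224/551) = 0.11741/0.40653 = 0.28880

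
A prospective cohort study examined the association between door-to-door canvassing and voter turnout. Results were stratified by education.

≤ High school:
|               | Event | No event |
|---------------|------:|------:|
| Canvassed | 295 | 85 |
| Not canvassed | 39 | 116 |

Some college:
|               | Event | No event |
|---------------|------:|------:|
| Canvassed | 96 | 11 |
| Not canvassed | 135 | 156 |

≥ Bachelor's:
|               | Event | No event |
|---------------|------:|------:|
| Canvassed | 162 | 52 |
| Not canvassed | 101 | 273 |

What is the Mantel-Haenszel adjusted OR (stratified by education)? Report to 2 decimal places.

9.37

OR_MH = Σ(aᵢdᵢ/nᵢ) / Σ(bᵢcᵢ/nᵢ), where nᵢ is the stratum total.
Stratum 1 (≤ High school): n = 535; a·d/n = 295·116/535 = 63.9626; b·c/n = 85·39/535 = 6.1963
Stratum 2 (Some college): n = 398; a·d/n = 96·156/398 = 37.6281; b·c/n = 11·135/398 = 3.7312
Stratum 3 (≥ Bachelor's): n = 588; a·d/n = 162·273/588 = 75.2143; b·c/n = 52·101/588 = 8.9320
OR_MH = (63.9626 + 37.6281 + 75.2143) / (6.1963 + 3.7312 + 8.9320) = 176.8050 / 18.8594 = 9.37491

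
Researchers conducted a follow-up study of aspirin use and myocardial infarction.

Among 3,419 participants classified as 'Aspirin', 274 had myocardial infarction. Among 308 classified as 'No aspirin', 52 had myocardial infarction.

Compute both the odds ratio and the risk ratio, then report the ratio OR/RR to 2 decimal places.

0.90

From the description: a = 274, b = 3145, c = 52, d = 256.
OR = (274·256)/(3145·52) = 70144/163540 = 0.42891
Risk in exposed = 274/3419 = 0.08014; risk in unexposed = 52/308 = 0.16883; RR = 0.47468
OR/RR = 0.42891 / 0.47468 = 0.90358
The outcome is not rare, so the OR lies further from 1 than the RR.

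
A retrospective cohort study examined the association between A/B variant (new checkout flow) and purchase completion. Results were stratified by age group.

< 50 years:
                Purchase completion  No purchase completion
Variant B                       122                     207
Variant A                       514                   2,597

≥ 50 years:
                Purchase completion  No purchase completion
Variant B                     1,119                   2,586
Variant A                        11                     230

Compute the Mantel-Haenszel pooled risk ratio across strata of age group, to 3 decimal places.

3.004

RR_MH = Σ(aᵢ·n₀ᵢ/nᵢ) / Σ(cᵢ·n₁ᵢ/nᵢ), with n₁ᵢ = aᵢ+bᵢ (exposed), n₀ᵢ = cᵢ+dᵢ (unexposed), nᵢ = n₁ᵢ+n₀ᵢ.
Stratum 1 (< 50 years): n₁ = 329, n₀ = 3111, n = 3440; a·n₀/n = 122·3111/3440 = 110.3320; c·n₁/n = 514·329/3440 = 49.1587
Stratum 2 (≥ 50 years): n₁ = 3705, n₀ = 241, n = 3946; a·n₀/n = 1119·241/3946 = 68.3424; c·n₁/n = 11·3705/3946 = 10.3282
RR_MH = (110.3320 + 68.3424) / (49.1587 + 10.3282) = 178.6743 / 59.4869 = 3.00359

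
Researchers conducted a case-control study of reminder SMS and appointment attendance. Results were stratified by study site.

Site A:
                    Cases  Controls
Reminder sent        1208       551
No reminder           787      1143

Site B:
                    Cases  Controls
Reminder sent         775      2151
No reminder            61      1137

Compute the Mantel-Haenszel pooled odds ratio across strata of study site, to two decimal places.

3.94

OR_MH = Σ(aᵢdᵢ/nᵢ) / Σ(bᵢcᵢ/nᵢ), where nᵢ is the stratum total.
Stratum 1 (Site A): n = 3689; a·d/n = 1208·1143/3689 = 374.2868; b·c/n = 551·787/3689 = 117.5487
Stratum 2 (Site B): n = 4124; a·d/n = 775·1137/4124 = 213.6700; b·c/n = 2151·61/4124 = 31.8164
OR_MH = (374.2868 + 213.6700) / (117.5487 + 31.8164) = 587.9568 / 149.3651 = 3.93637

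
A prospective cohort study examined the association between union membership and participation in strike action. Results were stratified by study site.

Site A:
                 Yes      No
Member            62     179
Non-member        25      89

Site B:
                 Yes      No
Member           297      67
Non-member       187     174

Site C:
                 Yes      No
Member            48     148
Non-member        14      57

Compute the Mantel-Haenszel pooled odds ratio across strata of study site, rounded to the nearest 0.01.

OR_MH = Σ(aᵢdᵢ/nᵢ) / Σ(bᵢcᵢ/nᵢ), where nᵢ is the stratum total.
Stratum 1 (Site A): n = 355; a·d/n = 62·89/355 = 15.5437; b·c/n = 179·25/355 = 12.6056
Stratum 2 (Site B): n = 725; a·d/n = 297·174/725 = 71.2800; b·c/n = 67·187/725 = 17.2814
Stratum 3 (Site C): n = 267; a·d/n = 48·57/267 = 10.2472; b·c/n = 148·14/267 = 7.7603
OR_MH = (15.5437 + 71.2800 + 10.2472) / (12.6056 + 17.2814 + 7.7603) = 97.0709 / 37.6473 = 2.57843

2.58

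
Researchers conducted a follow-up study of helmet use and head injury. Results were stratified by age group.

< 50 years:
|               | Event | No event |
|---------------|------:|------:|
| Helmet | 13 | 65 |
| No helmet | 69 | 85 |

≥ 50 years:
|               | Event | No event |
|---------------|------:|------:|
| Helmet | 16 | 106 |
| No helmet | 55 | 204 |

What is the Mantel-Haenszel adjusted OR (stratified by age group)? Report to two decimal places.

OR_MH = Σ(aᵢdᵢ/nᵢ) / Σ(bᵢcᵢ/nᵢ), where nᵢ is the stratum total.
Stratum 1 (< 50 years): n = 232; a·d/n = 13·85/232 = 4.7629; b·c/n = 65·69/232 = 19.3319
Stratum 2 (≥ 50 years): n = 381; a·d/n = 16·204/381 = 8.5669; b·c/n = 106·55/381 = 15.3018
OR_MH = (4.7629 + 8.5669) / (19.3319 + 15.3018) = 13.3299 / 34.6337 = 0.38488

0.38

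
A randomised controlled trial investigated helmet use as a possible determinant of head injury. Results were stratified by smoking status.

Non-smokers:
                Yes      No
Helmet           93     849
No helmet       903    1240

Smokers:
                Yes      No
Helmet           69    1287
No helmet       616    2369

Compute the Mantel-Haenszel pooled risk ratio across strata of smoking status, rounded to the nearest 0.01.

0.24

RR_MH = Σ(aᵢ·n₀ᵢ/nᵢ) / Σ(cᵢ·n₁ᵢ/nᵢ), with n₁ᵢ = aᵢ+bᵢ (exposed), n₀ᵢ = cᵢ+dᵢ (unexposed), nᵢ = n₁ᵢ+n₀ᵢ.
Stratum 1 (Non-smokers): n₁ = 942, n₀ = 2143, n = 3085; a·n₀/n = 93·2143/3085 = 64.6026; c·n₁/n = 903·942/3085 = 275.7297
Stratum 2 (Smokers): n₁ = 1356, n₀ = 2985, n = 4341; a·n₀/n = 69·2985/4341 = 47.4464; c·n₁/n = 616·1356/4341 = 192.4202
RR_MH = (64.6026 + 47.4464) / (275.7297 + 192.4202) = 112.0490 / 468.1498 = 0.23934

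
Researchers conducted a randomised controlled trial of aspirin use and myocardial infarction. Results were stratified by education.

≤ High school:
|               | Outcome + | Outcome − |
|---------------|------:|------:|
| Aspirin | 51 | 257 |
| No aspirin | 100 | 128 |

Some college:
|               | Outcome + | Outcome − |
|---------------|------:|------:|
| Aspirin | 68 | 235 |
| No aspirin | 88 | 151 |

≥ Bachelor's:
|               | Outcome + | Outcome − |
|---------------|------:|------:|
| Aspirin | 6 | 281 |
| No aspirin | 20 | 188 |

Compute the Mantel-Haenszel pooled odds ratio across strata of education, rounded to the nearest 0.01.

0.34

OR_MH = Σ(aᵢdᵢ/nᵢ) / Σ(bᵢcᵢ/nᵢ), where nᵢ is the stratum total.
Stratum 1 (≤ High school): n = 536; a·d/n = 51·128/536 = 12.1791; b·c/n = 257·100/536 = 47.9478
Stratum 2 (Some college): n = 542; a·d/n = 68·151/542 = 18.9446; b·c/n = 235·88/542 = 38.1550
Stratum 3 (≥ Bachelor's): n = 495; a·d/n = 6·188/495 = 2.2788; b·c/n = 281·20/495 = 11.3535
OR_MH = (12.1791 + 18.9446 + 2.2788) / (47.9478 + 38.1550 + 11.3535) = 33.4025 / 97.4563 = 0.34274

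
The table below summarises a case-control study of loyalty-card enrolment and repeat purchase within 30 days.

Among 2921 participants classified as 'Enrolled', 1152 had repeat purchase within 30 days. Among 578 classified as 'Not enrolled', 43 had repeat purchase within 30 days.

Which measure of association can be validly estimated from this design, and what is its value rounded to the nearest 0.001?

From the description: a = 1152, b = 1769, c = 43, d = 535.
This is a case-control study: participants were sampled on outcome status, so risks in the source population cannot be estimated directly — relative risk is not valid here. The odds ratio is the appropriate measure.
OR = (a·d)/(b·c) = (1152 × 535) / (1769 × 43) = 616320 / 76067 = 8.10233

8.102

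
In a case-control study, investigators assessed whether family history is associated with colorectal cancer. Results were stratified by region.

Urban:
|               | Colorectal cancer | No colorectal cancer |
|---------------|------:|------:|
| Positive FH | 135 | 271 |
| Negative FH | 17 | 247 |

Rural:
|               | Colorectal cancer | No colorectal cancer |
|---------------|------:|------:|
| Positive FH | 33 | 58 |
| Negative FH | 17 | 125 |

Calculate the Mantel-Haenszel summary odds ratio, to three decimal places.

6.074

OR_MH = Σ(aᵢdᵢ/nᵢ) / Σ(bᵢcᵢ/nᵢ), where nᵢ is the stratum total.
Stratum 1 (Urban): n = 670; a·d/n = 135·247/670 = 49.7687; b·c/n = 271·17/670 = 6.8761
Stratum 2 (Rural): n = 233; a·d/n = 33·125/233 = 17.7039; b·c/n = 58·17/233 = 4.2318
OR_MH = (49.7687 + 17.7039) / (6.8761 + 4.2318) = 67.4725 / 11.1079 = 6.07429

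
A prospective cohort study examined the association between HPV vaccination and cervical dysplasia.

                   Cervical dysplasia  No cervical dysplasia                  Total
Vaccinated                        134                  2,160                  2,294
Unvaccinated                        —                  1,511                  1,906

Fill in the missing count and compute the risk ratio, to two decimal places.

The missing cell is in the unexposed row: 1906 − 1511 = 395.
So a = 134, b = 2160, c = 395, d = 1511.
RR = [a/(a+b)] / [c/(c+d)] = (134/2294) / (395/1906) = 0.05841/0.20724 = 0.28186

0.28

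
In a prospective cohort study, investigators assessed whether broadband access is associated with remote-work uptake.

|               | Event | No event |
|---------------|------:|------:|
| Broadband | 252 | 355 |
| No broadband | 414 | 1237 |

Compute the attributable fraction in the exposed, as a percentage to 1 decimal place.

Cells: a = 252, b = 355, c = 414, d = 1237.
Risk in exposed = 252/607 = 0.41516; risk in unexposed = 414/1651 = 0.25076.
RR = 0.41516/0.25076 = 1.65561
AR% = (RR − 1)/RR × 100 = (1.65561 − 1)/1.65561 × 100 = 39.5994%

39.6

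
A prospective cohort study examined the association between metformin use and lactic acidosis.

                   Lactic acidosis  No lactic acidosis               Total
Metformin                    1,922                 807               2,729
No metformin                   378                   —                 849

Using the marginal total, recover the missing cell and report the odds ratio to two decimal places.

2.97

The missing cell is in the unexposed row: 849 − 378 = 471.
So a = 1922, b = 807, c = 378, d = 471.
OR = (a·d)/(b·c) = (1922 × 471) / (807 × 378) = 905262 / 305046 = 2.96762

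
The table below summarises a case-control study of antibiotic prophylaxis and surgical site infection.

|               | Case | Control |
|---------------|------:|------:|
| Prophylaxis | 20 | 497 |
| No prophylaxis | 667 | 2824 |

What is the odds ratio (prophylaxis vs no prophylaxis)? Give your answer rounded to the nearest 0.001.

0.170

Cells: a = 20, b = 497, c = 667, d = 2824.
OR = (a·d)/(b·c) = (20 × 2824) / (497 × 667) = 56480 / 331499 = 0.17038
Exposure is associated with lower odds of surgical site infection (OR = 0.17 < 1).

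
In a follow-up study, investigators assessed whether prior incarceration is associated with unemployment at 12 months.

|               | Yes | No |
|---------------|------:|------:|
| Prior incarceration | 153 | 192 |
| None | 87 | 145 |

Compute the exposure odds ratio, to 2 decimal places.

Cells: a = 153, b = 192, c = 87, d = 145.
OR = (a·d)/(b·c) = (153 × 145) / (192 × 87) = 22185 / 16704 = 1.32812
The odds of unemployment at 12 months are about 1.33 times as high in the prior incarceration group.

1.33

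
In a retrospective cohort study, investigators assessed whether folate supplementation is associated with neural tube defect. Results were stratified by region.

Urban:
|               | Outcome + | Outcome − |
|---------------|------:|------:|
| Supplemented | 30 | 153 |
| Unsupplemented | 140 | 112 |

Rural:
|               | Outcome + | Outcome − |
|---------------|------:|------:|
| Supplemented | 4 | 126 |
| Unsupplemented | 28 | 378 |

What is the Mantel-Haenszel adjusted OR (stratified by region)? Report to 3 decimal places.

OR_MH = Σ(aᵢdᵢ/nᵢ) / Σ(bᵢcᵢ/nᵢ), where nᵢ is the stratum total.
Stratum 1 (Urban): n = 435; a·d/n = 30·112/435 = 7.7241; b·c/n = 153·140/435 = 49.2414
Stratum 2 (Rural): n = 536; a·d/n = 4·378/536 = 2.8209; b·c/n = 126·28/536 = 6.5821
OR_MH = (7.7241 + 2.8209) / (49.2414 + 6.5821) = 10.5450 / 55.8235 = 0.18890

0.189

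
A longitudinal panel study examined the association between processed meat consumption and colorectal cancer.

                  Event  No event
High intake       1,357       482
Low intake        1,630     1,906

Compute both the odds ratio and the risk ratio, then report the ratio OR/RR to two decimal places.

Cells: a = 1357, b = 482, c = 1630, d = 1906.
OR = (1357·1906)/(482·1630) = 2586442/785660 = 3.29206
Risk in exposed = 1357/1839 = 0.73790; risk in unexposed = 1630/3536 = 0.46097; RR = 1.60075
OR/RR = 3.29206 / 1.60075 = 2.05658
The outcome is not rare, so the OR lies further from 1 than the RR.

2.06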